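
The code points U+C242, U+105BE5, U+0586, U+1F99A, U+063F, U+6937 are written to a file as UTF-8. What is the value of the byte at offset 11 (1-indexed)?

0x9F

1-indexed offset 11 is 0-indexed offset 10.
U+C242 → 3-byte form EC 89 82 at offsets 0–2.
U+105BE5 → 4-byte form F4 85 AF A5 at offsets 3–6.
U+0586 → 2-byte form D6 86 at offsets 7–8.
U+1F99A → 4-byte form F0 9F A6 9A at offsets 9–12.
Offset 10 falls in char 4's range; it's byte 2 of F0 9F A6 9A = 0x9F.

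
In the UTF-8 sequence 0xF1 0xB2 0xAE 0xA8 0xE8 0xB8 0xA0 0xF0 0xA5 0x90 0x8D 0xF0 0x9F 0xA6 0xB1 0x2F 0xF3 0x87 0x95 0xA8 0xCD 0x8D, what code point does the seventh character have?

Offset 0: leading byte 0xF1 = 11110001 → 4-byte char #1 = F1 B2 AE A8.
Offset 4: leading byte 0xE8 = 11101000 → 3-byte char #2 = E8 B8 A0.
Offset 7: leading byte 0xF0 = 11110000 → 4-byte char #3 = F0 A5 90 8D.
Offset 11: leading byte 0xF0 = 11110000 → 4-byte char #4 = F0 9F A6 B1.
Offset 15: leading byte 0x2F = 00101111 → 1-byte char #5 = 2F.
Offset 16: leading byte 0xF3 = 11110011 → 4-byte char #6 = F3 87 95 A8.
Offset 20: leading byte 0xCD = 11001101 → 2-byte char #7 = CD 8D.
Leading byte 0xCD = 11001101 matches 110xxxxx → 2-byte sequence.
Byte 1: 0xCD = 11001101, payload 01101 (5 bits).
Byte 2: 0x8D = 10001101 (10xxxxxx ✓), payload 001101.
Concatenate: 01101001101 = 0x34D (11 bits → U+034D).

U+034D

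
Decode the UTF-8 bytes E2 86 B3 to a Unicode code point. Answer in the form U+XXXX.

Leading byte 0xE2 = 11100010 matches 1110xxxx → 3-byte sequence.
Byte 1: 0xE2 = 11100010, payload 0010 (4 bits).
Byte 2: 0x86 = 10000110 (10xxxxxx ✓), payload 000110.
Byte 3: 0xB3 = 10110011 (10xxxxxx ✓), payload 110011.
Concatenate: 0010000110110011 = 0x21B3 (16 bits → U+21B3).

U+21B3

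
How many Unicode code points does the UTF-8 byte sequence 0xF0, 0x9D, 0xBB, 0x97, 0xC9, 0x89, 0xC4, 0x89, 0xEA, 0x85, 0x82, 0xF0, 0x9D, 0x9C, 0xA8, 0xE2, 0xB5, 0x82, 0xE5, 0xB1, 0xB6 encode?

7

Byte at offset 0: 0xF0 = 11110000 → 4-byte char (#1). Advance 4.
Byte at offset 4: 0xC9 = 11001001 → 2-byte char (#2). Advance 2.
Byte at offset 6: 0xC4 = 11000100 → 2-byte char (#3). Advance 2.
Byte at offset 8: 0xEA = 11101010 → 3-byte char (#4). Advance 3.
Byte at offset 11: 0xF0 = 11110000 → 4-byte char (#5). Advance 4.
Byte at offset 15: 0xE2 = 11100010 → 3-byte char (#6). Advance 3.
Byte at offset 18: 0xE5 = 11100101 → 3-byte char (#7). Advance 3.
Reached end at offset 21 after 7 code points.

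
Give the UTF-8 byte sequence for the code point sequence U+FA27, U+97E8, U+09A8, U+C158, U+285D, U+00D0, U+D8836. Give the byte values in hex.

EF A8 A7 E9 9F A8 E0 A6 A8 EC 85 98 E2 A1 9D C3 90 F3 98 A0 B6

U+FA27: 3-byte form → EF A8 A7.
U+97E8: 3-byte form → E9 9F A8.
U+09A8: 3-byte form → E0 A6 A8.
U+C158: 3-byte form → EC 85 98.
U+285D: 3-byte form → E2 A1 9D.
U+00D0: 2-byte form → C3 90.
U+D8836: 4-byte form → F3 98 A0 B6.
Concatenated (21 bytes): EF A8 A7 E9 9F A8 E0 A6 A8 EC 85 98 E2 A1 9D C3 90 F3 98 A0 B6.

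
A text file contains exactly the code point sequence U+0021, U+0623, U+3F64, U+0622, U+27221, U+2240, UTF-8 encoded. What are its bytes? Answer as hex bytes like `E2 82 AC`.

21 D8 A3 E3 BD A4 D8 A2 F0 A7 88 A1 E2 89 80

U+0021: 1-byte form → 21.
U+0623: 2-byte form → D8 A3.
U+3F64: 3-byte form → E3 BD A4.
U+0622: 2-byte form → D8 A2.
U+27221: 4-byte form → F0 A7 88 A1.
U+2240: 3-byte form → E2 89 80.
Concatenated (15 bytes): 21 D8 A3 E3 BD A4 D8 A2 F0 A7 88 A1 E2 89 80.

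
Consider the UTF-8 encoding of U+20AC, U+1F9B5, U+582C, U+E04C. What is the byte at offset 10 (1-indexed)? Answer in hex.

1-indexed offset 10 is 0-indexed offset 9.
U+20AC → 3-byte form E2 82 AC at offsets 0–2.
U+1F9B5 → 4-byte form F0 9F A6 B5 at offsets 3–6.
U+582C → 3-byte form E5 A0 AC at offsets 7–9.
Offset 9 falls in char 3's range; it's byte 3 of E5 A0 AC = 0xAC.

0xAC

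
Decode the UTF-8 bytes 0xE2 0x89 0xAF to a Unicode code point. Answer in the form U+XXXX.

U+226F

Leading byte 0xE2 = 11100010 matches 1110xxxx → 3-byte sequence.
Byte 1: 0xE2 = 11100010, payload 0010 (4 bits).
Byte 2: 0x89 = 10001001 (10xxxxxx ✓), payload 001001.
Byte 3: 0xAF = 10101111 (10xxxxxx ✓), payload 101111.
Concatenate: 0010001001101111 = 0x226F (16 bits → U+226F).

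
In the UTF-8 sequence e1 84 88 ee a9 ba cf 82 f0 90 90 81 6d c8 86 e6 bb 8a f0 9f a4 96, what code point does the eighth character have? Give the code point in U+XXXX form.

U+1F916

Offset 0: leading byte 0xE1 = 11100001 → 3-byte char #1 = E1 84 88.
Offset 3: leading byte 0xEE = 11101110 → 3-byte char #2 = EE A9 BA.
Offset 6: leading byte 0xCF = 11001111 → 2-byte char #3 = CF 82.
Offset 8: leading byte 0xF0 = 11110000 → 4-byte char #4 = F0 90 90 81.
Offset 12: leading byte 0x6D = 01101101 → 1-byte char #5 = 6D.
Offset 13: leading byte 0xC8 = 11001000 → 2-byte char #6 = C8 86.
Offset 15: leading byte 0xE6 = 11100110 → 3-byte char #7 = E6 BB 8A.
Offset 18: leading byte 0xF0 = 11110000 → 4-byte char #8 = F0 9F A4 96.
Leading byte 0xF0 = 11110000 matches 11110xxx → 4-byte sequence.
Byte 1: 0xF0 = 11110000, payload 000 (3 bits).
Byte 2: 0x9F = 10011111 (10xxxxxx ✓), payload 011111.
Byte 3: 0xA4 = 10100100 (10xxxxxx ✓), payload 100100.
Byte 4: 0x96 = 10010110 (10xxxxxx ✓), payload 010110.
Concatenate: 000011111100100010110 = 0x1F916 (21 bits → U+1F916).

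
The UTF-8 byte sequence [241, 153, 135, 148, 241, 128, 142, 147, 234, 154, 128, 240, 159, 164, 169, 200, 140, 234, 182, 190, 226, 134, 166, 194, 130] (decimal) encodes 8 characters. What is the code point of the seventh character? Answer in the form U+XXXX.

Offset 0: leading byte 0xF1 = 11110001 → 4-byte char #1 = F1 99 87 94.
Offset 4: leading byte 0xF1 = 11110001 → 4-byte char #2 = F1 80 8E 93.
Offset 8: leading byte 0xEA = 11101010 → 3-byte char #3 = EA 9A 80.
Offset 11: leading byte 0xF0 = 11110000 → 4-byte char #4 = F0 9F A4 A9.
Offset 15: leading byte 0xC8 = 11001000 → 2-byte char #5 = C8 8C.
Offset 17: leading byte 0xEA = 11101010 → 3-byte char #6 = EA B6 BE.
Offset 20: leading byte 0xE2 = 11100010 → 3-byte char #7 = E2 86 A6.
Leading byte 0xE2 = 11100010 matches 1110xxxx → 3-byte sequence.
Byte 1: 0xE2 = 11100010, payload 0010 (4 bits).
Byte 2: 0x86 = 10000110 (10xxxxxx ✓), payload 000110.
Byte 3: 0xA6 = 10100110 (10xxxxxx ✓), payload 100110.
Concatenate: 0010000110100110 = 0x21A6 (16 bits → U+21A6).

U+21A6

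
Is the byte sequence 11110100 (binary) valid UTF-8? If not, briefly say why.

invalid (sequence truncated)

Leading byte 0xF4 = 11110100 → 4-byte form, but only 1 byte is present.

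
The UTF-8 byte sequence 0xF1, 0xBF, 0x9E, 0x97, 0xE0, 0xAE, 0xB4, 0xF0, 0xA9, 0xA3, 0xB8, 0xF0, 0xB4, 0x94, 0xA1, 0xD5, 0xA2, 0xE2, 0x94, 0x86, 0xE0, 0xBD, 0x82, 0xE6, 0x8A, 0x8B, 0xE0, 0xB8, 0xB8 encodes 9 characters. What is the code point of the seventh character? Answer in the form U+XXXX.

U+0F42

Offset 0: leading byte 0xF1 = 11110001 → 4-byte char #1 = F1 BF 9E 97.
Offset 4: leading byte 0xE0 = 11100000 → 3-byte char #2 = E0 AE B4.
Offset 7: leading byte 0xF0 = 11110000 → 4-byte char #3 = F0 A9 A3 B8.
Offset 11: leading byte 0xF0 = 11110000 → 4-byte char #4 = F0 B4 94 A1.
Offset 15: leading byte 0xD5 = 11010101 → 2-byte char #5 = D5 A2.
Offset 17: leading byte 0xE2 = 11100010 → 3-byte char #6 = E2 94 86.
Offset 20: leading byte 0xE0 = 11100000 → 3-byte char #7 = E0 BD 82.
Leading byte 0xE0 = 11100000 matches 1110xxxx → 3-byte sequence.
Byte 1: 0xE0 = 11100000, payload 0000 (4 bits).
Byte 2: 0xBD = 10111101 (10xxxxxx ✓), payload 111101.
Byte 3: 0x82 = 10000010 (10xxxxxx ✓), payload 000010.
Concatenate: 0000111101000010 = 0xF42 (16 bits → U+0F42).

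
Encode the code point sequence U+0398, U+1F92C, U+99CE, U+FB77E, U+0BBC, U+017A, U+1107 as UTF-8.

CE 98 F0 9F A4 AC E9 A7 8E F3 BB 9D BE E0 AE BC C5 BA E1 84 87

U+0398: 2-byte form → CE 98.
U+1F92C: 4-byte form → F0 9F A4 AC.
U+99CE: 3-byte form → E9 A7 8E.
U+FB77E: 4-byte form → F3 BB 9D BE.
U+0BBC: 3-byte form → E0 AE BC.
U+017A: 2-byte form → C5 BA.
U+1107: 3-byte form → E1 84 87.
Concatenated (21 bytes): CE 98 F0 9F A4 AC E9 A7 8E F3 BB 9D BE E0 AE BC C5 BA E1 84 87.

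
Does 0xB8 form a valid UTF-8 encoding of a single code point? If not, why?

Byte 0xB8 = 10111000 has the form 10xxxxxx — a continuation byte — but there is no preceding leading byte.

invalid (continuation byte with no leading byte)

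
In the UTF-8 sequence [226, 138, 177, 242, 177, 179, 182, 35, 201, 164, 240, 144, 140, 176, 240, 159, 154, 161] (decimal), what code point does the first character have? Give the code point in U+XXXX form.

U+22B1

Offset 0: leading byte 0xE2 = 11100010 → 3-byte char #1 = E2 8A B1.
Leading byte 0xE2 = 11100010 matches 1110xxxx → 3-byte sequence.
Byte 1: 0xE2 = 11100010, payload 0010 (4 bits).
Byte 2: 0x8A = 10001010 (10xxxxxx ✓), payload 001010.
Byte 3: 0xB1 = 10110001 (10xxxxxx ✓), payload 110001.
Concatenate: 0010001010110001 = 0x22B1 (16 bits → U+22B1).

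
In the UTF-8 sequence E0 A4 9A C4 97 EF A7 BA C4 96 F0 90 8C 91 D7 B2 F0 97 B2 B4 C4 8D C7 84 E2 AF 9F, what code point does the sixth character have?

U+05F2

Offset 0: leading byte 0xE0 = 11100000 → 3-byte char #1 = E0 A4 9A.
Offset 3: leading byte 0xC4 = 11000100 → 2-byte char #2 = C4 97.
Offset 5: leading byte 0xEF = 11101111 → 3-byte char #3 = EF A7 BA.
Offset 8: leading byte 0xC4 = 11000100 → 2-byte char #4 = C4 96.
Offset 10: leading byte 0xF0 = 11110000 → 4-byte char #5 = F0 90 8C 91.
Offset 14: leading byte 0xD7 = 11010111 → 2-byte char #6 = D7 B2.
Leading byte 0xD7 = 11010111 matches 110xxxxx → 2-byte sequence.
Byte 1: 0xD7 = 11010111, payload 10111 (5 bits).
Byte 2: 0xB2 = 10110010 (10xxxxxx ✓), payload 110010.
Concatenate: 10111110010 = 0x5F2 (11 bits → U+05F2).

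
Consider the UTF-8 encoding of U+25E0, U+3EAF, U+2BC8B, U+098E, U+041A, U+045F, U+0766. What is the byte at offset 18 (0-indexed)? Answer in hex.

0xA6

U+25E0 → 3-byte form E2 97 A0 at offsets 0–2.
U+3EAF → 3-byte form E3 BA AF at offsets 3–5.
U+2BC8B → 4-byte form F0 AB B2 8B at offsets 6–9.
U+098E → 3-byte form E0 A6 8E at offsets 10–12.
U+041A → 2-byte form D0 9A at offsets 13–14.
U+045F → 2-byte form D1 9F at offsets 15–16.
U+0766 → 2-byte form DD A6 at offsets 17–18.
Offset 18 falls in char 7's range; it's byte 2 of DD A6 = 0xA6.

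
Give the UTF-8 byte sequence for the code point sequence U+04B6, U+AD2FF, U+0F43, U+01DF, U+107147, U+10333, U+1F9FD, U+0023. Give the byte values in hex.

U+04B6: 2-byte form → D2 B6.
U+AD2FF: 4-byte form → F2 AD 8B BF.
U+0F43: 3-byte form → E0 BD 83.
U+01DF: 2-byte form → C7 9F.
U+107147: 4-byte form → F4 87 85 87.
U+10333: 4-byte form → F0 90 8C B3.
U+1F9FD: 4-byte form → F0 9F A7 BD.
U+0023: 1-byte form → 23.
Concatenated (24 bytes): D2 B6 F2 AD 8B BF E0 BD 83 C7 9F F4 87 85 87 F0 90 8C B3 F0 9F A7 BD 23.

D2 B6 F2 AD 8B BF E0 BD 83 C7 9F F4 87 85 87 F0 90 8C B3 F0 9F A7 BD 23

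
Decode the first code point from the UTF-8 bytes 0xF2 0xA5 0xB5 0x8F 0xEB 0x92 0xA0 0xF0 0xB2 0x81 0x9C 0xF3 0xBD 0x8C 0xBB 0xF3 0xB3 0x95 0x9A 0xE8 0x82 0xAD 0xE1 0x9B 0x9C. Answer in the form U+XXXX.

U+A5D4F

Offset 0: leading byte 0xF2 = 11110010 → 4-byte char #1 = F2 A5 B5 8F.
Leading byte 0xF2 = 11110010 matches 11110xxx → 4-byte sequence.
Byte 1: 0xF2 = 11110010, payload 010 (3 bits).
Byte 2: 0xA5 = 10100101 (10xxxxxx ✓), payload 100101.
Byte 3: 0xB5 = 10110101 (10xxxxxx ✓), payload 110101.
Byte 4: 0x8F = 10001111 (10xxxxxx ✓), payload 001111.
Concatenate: 010100101110101001111 = 0xA5D4F (21 bits → U+A5D4F).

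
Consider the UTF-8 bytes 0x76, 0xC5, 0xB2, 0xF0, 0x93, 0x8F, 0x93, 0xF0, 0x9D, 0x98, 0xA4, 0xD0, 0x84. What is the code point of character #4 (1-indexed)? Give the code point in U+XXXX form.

U+1D624

Offset 0: leading byte 0x76 = 01110110 → 1-byte char #1 = 76.
Offset 1: leading byte 0xC5 = 11000101 → 2-byte char #2 = C5 B2.
Offset 3: leading byte 0xF0 = 11110000 → 4-byte char #3 = F0 93 8F 93.
Offset 7: leading byte 0xF0 = 11110000 → 4-byte char #4 = F0 9D 98 A4.
Leading byte 0xF0 = 11110000 matches 11110xxx → 4-byte sequence.
Byte 1: 0xF0 = 11110000, payload 000 (3 bits).
Byte 2: 0x9D = 10011101 (10xxxxxx ✓), payload 011101.
Byte 3: 0x98 = 10011000 (10xxxxxx ✓), payload 011000.
Byte 4: 0xA4 = 10100100 (10xxxxxx ✓), payload 100100.
Concatenate: 000011101011000100100 = 0x1D624 (21 bits → U+1D624).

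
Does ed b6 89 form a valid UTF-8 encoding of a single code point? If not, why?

Structurally a 3-byte sequence; payload = 0xDD89.
But 0xDD89 is in U+D800–U+DFFF, the surrogate range. Surrogates are not Unicode scalar values and are forbidden in UTF-8.

invalid (encodes a surrogate (U+D800–U+DFFF))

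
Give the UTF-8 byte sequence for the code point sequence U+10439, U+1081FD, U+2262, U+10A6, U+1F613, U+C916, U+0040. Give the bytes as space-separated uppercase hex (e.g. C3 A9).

U+10439: 4-byte form → F0 90 90 B9.
U+1081FD: 4-byte form → F4 88 87 BD.
U+2262: 3-byte form → E2 89 A2.
U+10A6: 3-byte form → E1 82 A6.
U+1F613: 4-byte form → F0 9F 98 93.
U+C916: 3-byte form → EC A4 96.
U+0040: 1-byte form → 40.
Concatenated (22 bytes): F0 90 90 B9 F4 88 87 BD E2 89 A2 E1 82 A6 F0 9F 98 93 EC A4 96 40.

F0 90 90 B9 F4 88 87 BD E2 89 A2 E1 82 A6 F0 9F 98 93 EC A4 96 40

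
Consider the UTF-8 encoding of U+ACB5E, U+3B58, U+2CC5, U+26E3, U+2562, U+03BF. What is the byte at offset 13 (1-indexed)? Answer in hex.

1-indexed offset 13 is 0-indexed offset 12.
U+ACB5E → 4-byte form F2 AC AD 9E at offsets 0–3.
U+3B58 → 3-byte form E3 AD 98 at offsets 4–6.
U+2CC5 → 3-byte form E2 B3 85 at offsets 7–9.
U+26E3 → 3-byte form E2 9B A3 at offsets 10–12.
Offset 12 falls in char 4's range; it's byte 3 of E2 9B A3 = 0xA3.

0xA3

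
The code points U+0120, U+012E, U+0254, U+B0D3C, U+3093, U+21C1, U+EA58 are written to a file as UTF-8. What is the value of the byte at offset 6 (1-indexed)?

1-indexed offset 6 is 0-indexed offset 5.
U+0120 → 2-byte form C4 A0 at offsets 0–1.
U+012E → 2-byte form C4 AE at offsets 2–3.
U+0254 → 2-byte form C9 94 at offsets 4–5.
Offset 5 falls in char 3's range; it's byte 2 of C9 94 = 0x94.

0x94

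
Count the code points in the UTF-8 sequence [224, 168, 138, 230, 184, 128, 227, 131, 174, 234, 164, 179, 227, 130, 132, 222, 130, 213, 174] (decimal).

7

Byte at offset 0: 0xE0 = 11100000 → 3-byte char (#1). Advance 3.
Byte at offset 3: 0xE6 = 11100110 → 3-byte char (#2). Advance 3.
Byte at offset 6: 0xE3 = 11100011 → 3-byte char (#3). Advance 3.
Byte at offset 9: 0xEA = 11101010 → 3-byte char (#4). Advance 3.
Byte at offset 12: 0xE3 = 11100011 → 3-byte char (#5). Advance 3.
Byte at offset 15: 0xDE = 11011110 → 2-byte char (#6). Advance 2.
Byte at offset 17: 0xD5 = 11010101 → 2-byte char (#7). Advance 2.
Reached end at offset 19 after 7 code points.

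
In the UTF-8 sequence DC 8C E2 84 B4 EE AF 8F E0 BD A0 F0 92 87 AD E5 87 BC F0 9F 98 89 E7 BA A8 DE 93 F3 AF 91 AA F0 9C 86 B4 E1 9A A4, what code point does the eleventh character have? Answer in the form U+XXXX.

Offset 0: leading byte 0xDC = 11011100 → 2-byte char #1 = DC 8C.
Offset 2: leading byte 0xE2 = 11100010 → 3-byte char #2 = E2 84 B4.
Offset 5: leading byte 0xEE = 11101110 → 3-byte char #3 = EE AF 8F.
Offset 8: leading byte 0xE0 = 11100000 → 3-byte char #4 = E0 BD A0.
Offset 11: leading byte 0xF0 = 11110000 → 4-byte char #5 = F0 92 87 AD.
Offset 15: leading byte 0xE5 = 11100101 → 3-byte char #6 = E5 87 BC.
Offset 18: leading byte 0xF0 = 11110000 → 4-byte char #7 = F0 9F 98 89.
Offset 22: leading byte 0xE7 = 11100111 → 3-byte char #8 = E7 BA A8.
Offset 25: leading byte 0xDE = 11011110 → 2-byte char #9 = DE 93.
Offset 27: leading byte 0xF3 = 11110011 → 4-byte char #10 = F3 AF 91 AA.
Offset 31: leading byte 0xF0 = 11110000 → 4-byte char #11 = F0 9C 86 B4.
Leading byte 0xF0 = 11110000 matches 11110xxx → 4-byte sequence.
Byte 1: 0xF0 = 11110000, payload 000 (3 bits).
Byte 2: 0x9C = 10011100 (10xxxxxx ✓), payload 011100.
Byte 3: 0x86 = 10000110 (10xxxxxx ✓), payload 000110.
Byte 4: 0xB4 = 10110100 (10xxxxxx ✓), payload 110100.
Concatenate: 000011100000110110100 = 0x1C1B4 (21 bits → U+1C1B4).

U+1C1B4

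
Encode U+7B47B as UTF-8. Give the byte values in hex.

U+7B47B = 0x7B47B = 504955 decimal. In range U+10000–U+10FFFF → 4-byte form: 11110xxx 10xxxxxx 10xxxxxx 10xxxxxx.
Binary (21 bits): 001111011010001111011.
Split 3+6+6+6: 001 | 111011 | 010001 | 111011.
Byte 1: 11110001 = 0xF1.
Byte 2: 10111011 = 0xBB.
Byte 3: 10010001 = 0x91.
Byte 4: 10111011 = 0xBB.

F1 BB 91 BB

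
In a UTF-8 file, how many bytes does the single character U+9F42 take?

3

U+9F42 = 0x9F42. UTF-8 uses 1 byte below 0x80, 2 below 0x800, 3 below 0x10000, 4 up to 0x10FFFF. 0x9F42 is in U+0800–U+FFFF → 3 bytes.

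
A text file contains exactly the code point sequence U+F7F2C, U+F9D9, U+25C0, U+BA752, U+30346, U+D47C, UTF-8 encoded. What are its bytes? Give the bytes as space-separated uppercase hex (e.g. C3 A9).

U+F7F2C: 4-byte form → F3 B7 BC AC.
U+F9D9: 3-byte form → EF A7 99.
U+25C0: 3-byte form → E2 97 80.
U+BA752: 4-byte form → F2 BA 9D 92.
U+30346: 4-byte form → F0 B0 8D 86.
U+D47C: 3-byte form → ED 91 BC.
Concatenated (21 bytes): F3 B7 BC AC EF A7 99 E2 97 80 F2 BA 9D 92 F0 B0 8D 86 ED 91 BC.

F3 B7 BC AC EF A7 99 E2 97 80 F2 BA 9D 92 F0 B0 8D 86 ED 91 BC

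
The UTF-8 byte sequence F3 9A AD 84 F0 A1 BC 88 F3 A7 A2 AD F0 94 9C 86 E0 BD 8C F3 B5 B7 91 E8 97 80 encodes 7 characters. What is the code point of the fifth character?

U+0F4C

Offset 0: leading byte 0xF3 = 11110011 → 4-byte char #1 = F3 9A AD 84.
Offset 4: leading byte 0xF0 = 11110000 → 4-byte char #2 = F0 A1 BC 88.
Offset 8: leading byte 0xF3 = 11110011 → 4-byte char #3 = F3 A7 A2 AD.
Offset 12: leading byte 0xF0 = 11110000 → 4-byte char #4 = F0 94 9C 86.
Offset 16: leading byte 0xE0 = 11100000 → 3-byte char #5 = E0 BD 8C.
Leading byte 0xE0 = 11100000 matches 1110xxxx → 3-byte sequence.
Byte 1: 0xE0 = 11100000, payload 0000 (4 bits).
Byte 2: 0xBD = 10111101 (10xxxxxx ✓), payload 111101.
Byte 3: 0x8C = 10001100 (10xxxxxx ✓), payload 001100.
Concatenate: 0000111101001100 = 0xF4C (16 bits → U+0F4C).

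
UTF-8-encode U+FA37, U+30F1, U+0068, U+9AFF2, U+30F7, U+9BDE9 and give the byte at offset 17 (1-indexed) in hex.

0xB7

1-indexed offset 17 is 0-indexed offset 16.
U+FA37 → 3-byte form EF A8 B7 at offsets 0–2.
U+30F1 → 3-byte form E3 83 B1 at offsets 3–5.
U+0068 → 1-byte form 68 at offsets 6–6.
U+9AFF2 → 4-byte form F2 9A BF B2 at offsets 7–10.
U+30F7 → 3-byte form E3 83 B7 at offsets 11–13.
U+9BDE9 → 4-byte form F2 9B B7 A9 at offsets 14–17.
Offset 16 falls in char 6's range; it's byte 3 of F2 9B B7 A9 = 0xB7.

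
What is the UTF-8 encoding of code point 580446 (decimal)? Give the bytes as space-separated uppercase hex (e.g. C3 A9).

F2 8D AD 9E

U+8DB5E = 0x8DB5E = 580446 decimal. In range U+10000–U+10FFFF → 4-byte form: 11110xxx 10xxxxxx 10xxxxxx 10xxxxxx.
Binary (21 bits): 010001101101101011110.
Split 3+6+6+6: 010 | 001101 | 101101 | 011110.
Byte 1: 11110010 = 0xF2.
Byte 2: 10001101 = 0x8D.
Byte 3: 10101101 = 0xAD.
Byte 4: 10011110 = 0x9E.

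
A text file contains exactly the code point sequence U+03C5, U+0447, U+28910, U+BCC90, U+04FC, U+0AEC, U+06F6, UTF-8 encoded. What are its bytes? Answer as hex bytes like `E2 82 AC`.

U+03C5: 2-byte form → CF 85.
U+0447: 2-byte form → D1 87.
U+28910: 4-byte form → F0 A8 A4 90.
U+BCC90: 4-byte form → F2 BC B2 90.
U+04FC: 2-byte form → D3 BC.
U+0AEC: 3-byte form → E0 AB AC.
U+06F6: 2-byte form → DB B6.
Concatenated (19 bytes): CF 85 D1 87 F0 A8 A4 90 F2 BC B2 90 D3 BC E0 AB AC DB B6.

CF 85 D1 87 F0 A8 A4 90 F2 BC B2 90 D3 BC E0 AB AC DB B6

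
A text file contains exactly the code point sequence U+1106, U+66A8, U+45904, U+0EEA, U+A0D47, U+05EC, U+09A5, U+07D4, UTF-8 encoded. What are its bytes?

U+1106: 3-byte form → E1 84 86.
U+66A8: 3-byte form → E6 9A A8.
U+45904: 4-byte form → F1 85 A4 84.
U+0EEA: 3-byte form → E0 BB AA.
U+A0D47: 4-byte form → F2 A0 B5 87.
U+05EC: 2-byte form → D7 AC.
U+09A5: 3-byte form → E0 A6 A5.
U+07D4: 2-byte form → DF 94.
Concatenated (24 bytes): E1 84 86 E6 9A A8 F1 85 A4 84 E0 BB AA F2 A0 B5 87 D7 AC E0 A6 A5 DF 94.

E1 84 86 E6 9A A8 F1 85 A4 84 E0 BB AA F2 A0 B5 87 D7 AC E0 A6 A5 DF 94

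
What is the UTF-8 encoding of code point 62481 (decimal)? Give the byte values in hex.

U+F411 = 0xF411 = 62481 decimal. In range U+0800–U+FFFF → 3-byte form: 1110xxxx 10xxxxxx 10xxxxxx.
Binary (16 bits): 1111010000010001.
Split 4+6+6: 1111 | 010000 | 010001.
Byte 1: 11101111 = 0xEF.
Byte 2: 10010000 = 0x90.
Byte 3: 10010001 = 0x91.

EF 90 91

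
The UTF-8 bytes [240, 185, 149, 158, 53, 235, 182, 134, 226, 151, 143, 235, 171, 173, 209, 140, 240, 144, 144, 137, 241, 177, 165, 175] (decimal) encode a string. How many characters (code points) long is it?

8

Byte at offset 0: 0xF0 = 11110000 → 4-byte char (#1). Advance 4.
Byte at offset 4: 0x35 = 00110101 → 1-byte char (#2). Advance 1.
Byte at offset 5: 0xEB = 11101011 → 3-byte char (#3). Advance 3.
Byte at offset 8: 0xE2 = 11100010 → 3-byte char (#4). Advance 3.
Byte at offset 11: 0xEB = 11101011 → 3-byte char (#5). Advance 3.
Byte at offset 14: 0xD1 = 11010001 → 2-byte char (#6). Advance 2.
Byte at offset 16: 0xF0 = 11110000 → 4-byte char (#7). Advance 4.
Byte at offset 20: 0xF1 = 11110001 → 4-byte char (#8). Advance 4.
Reached end at offset 24 after 8 code points.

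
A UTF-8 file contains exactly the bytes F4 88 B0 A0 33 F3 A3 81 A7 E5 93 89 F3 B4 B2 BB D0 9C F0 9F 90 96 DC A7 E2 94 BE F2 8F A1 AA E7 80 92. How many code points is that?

Byte at offset 0: 0xF4 = 11110100 → 4-byte char (#1). Advance 4.
Byte at offset 4: 0x33 = 00110011 → 1-byte char (#2). Advance 1.
Byte at offset 5: 0xF3 = 11110011 → 4-byte char (#3). Advance 4.
Byte at offset 9: 0xE5 = 11100101 → 3-byte char (#4). Advance 3.
Byte at offset 12: 0xF3 = 11110011 → 4-byte char (#5). Advance 4.
Byte at offset 16: 0xD0 = 11010000 → 2-byte char (#6). Advance 2.
Byte at offset 18: 0xF0 = 11110000 → 4-byte char (#7). Advance 4.
Byte at offset 22: 0xDC = 11011100 → 2-byte char (#8). Advance 2.
Byte at offset 24: 0xE2 = 11100010 → 3-byte char (#9). Advance 3.
Byte at offset 27: 0xF2 = 11110010 → 4-byte char (#10). Advance 4.
Byte at offset 31: 0xE7 = 11100111 → 3-byte char (#11). Advance 3.
Reached end at offset 34 after 11 code points.

11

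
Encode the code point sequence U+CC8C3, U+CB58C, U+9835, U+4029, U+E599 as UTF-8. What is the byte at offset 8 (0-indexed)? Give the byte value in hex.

U+CC8C3 → 4-byte form F3 8C A3 83 at offsets 0–3.
U+CB58C → 4-byte form F3 8B 96 8C at offsets 4–7.
U+9835 → 3-byte form E9 A0 B5 at offsets 8–10.
Offset 8 falls in char 3's range; it's byte 1 of E9 A0 B5 = 0xE9.

0xE9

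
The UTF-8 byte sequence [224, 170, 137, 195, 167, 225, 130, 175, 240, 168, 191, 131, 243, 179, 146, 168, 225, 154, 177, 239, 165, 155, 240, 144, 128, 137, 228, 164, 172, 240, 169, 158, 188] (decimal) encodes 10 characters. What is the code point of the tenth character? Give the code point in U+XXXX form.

Offset 0: leading byte 0xE0 = 11100000 → 3-byte char #1 = E0 AA 89.
Offset 3: leading byte 0xC3 = 11000011 → 2-byte char #2 = C3 A7.
Offset 5: leading byte 0xE1 = 11100001 → 3-byte char #3 = E1 82 AF.
Offset 8: leading byte 0xF0 = 11110000 → 4-byte char #4 = F0 A8 BF 83.
Offset 12: leading byte 0xF3 = 11110011 → 4-byte char #5 = F3 B3 92 A8.
Offset 16: leading byte 0xE1 = 11100001 → 3-byte char #6 = E1 9A B1.
Offset 19: leading byte 0xEF = 11101111 → 3-byte char #7 = EF A5 9B.
Offset 22: leading byte 0xF0 = 11110000 → 4-byte char #8 = F0 90 80 89.
Offset 26: leading byte 0xE4 = 11100100 → 3-byte char #9 = E4 A4 AC.
Offset 29: leading byte 0xF0 = 11110000 → 4-byte char #10 = F0 A9 9E BC.
Leading byte 0xF0 = 11110000 matches 11110xxx → 4-byte sequence.
Byte 1: 0xF0 = 11110000, payload 000 (3 bits).
Byte 2: 0xA9 = 10101001 (10xxxxxx ✓), payload 101001.
Byte 3: 0x9E = 10011110 (10xxxxxx ✓), payload 011110.
Byte 4: 0xBC = 10111100 (10xxxxxx ✓), payload 111100.
Concatenate: 000101001011110111100 = 0x297BC (21 bits → U+297BC).

U+297BC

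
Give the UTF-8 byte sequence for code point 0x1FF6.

U+1FF6 = 0x1FF6 = 8182 decimal. In range U+0800–U+FFFF → 3-byte form: 1110xxxx 10xxxxxx 10xxxxxx.
Binary (16 bits): 0001111111110110.
Split 4+6+6: 0001 | 111111 | 110110.
Byte 1: 11100001 = 0xE1.
Byte 2: 10111111 = 0xBF.
Byte 3: 10110110 = 0xB6.

E1 BF B6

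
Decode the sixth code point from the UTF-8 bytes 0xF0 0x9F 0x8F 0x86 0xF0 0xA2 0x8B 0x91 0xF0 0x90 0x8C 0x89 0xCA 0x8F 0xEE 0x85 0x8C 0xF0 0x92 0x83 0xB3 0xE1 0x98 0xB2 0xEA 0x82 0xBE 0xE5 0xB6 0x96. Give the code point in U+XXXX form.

U+120F3

Offset 0: leading byte 0xF0 = 11110000 → 4-byte char #1 = F0 9F 8F 86.
Offset 4: leading byte 0xF0 = 11110000 → 4-byte char #2 = F0 A2 8B 91.
Offset 8: leading byte 0xF0 = 11110000 → 4-byte char #3 = F0 90 8C 89.
Offset 12: leading byte 0xCA = 11001010 → 2-byte char #4 = CA 8F.
Offset 14: leading byte 0xEE = 11101110 → 3-byte char #5 = EE 85 8C.
Offset 17: leading byte 0xF0 = 11110000 → 4-byte char #6 = F0 92 83 B3.
Leading byte 0xF0 = 11110000 matches 11110xxx → 4-byte sequence.
Byte 1: 0xF0 = 11110000, payload 000 (3 bits).
Byte 2: 0x92 = 10010010 (10xxxxxx ✓), payload 010010.
Byte 3: 0x83 = 10000011 (10xxxxxx ✓), payload 000011.
Byte 4: 0xB3 = 10110011 (10xxxxxx ✓), payload 110011.
Concatenate: 000010010000011110011 = 0x120F3 (21 bits → U+120F3).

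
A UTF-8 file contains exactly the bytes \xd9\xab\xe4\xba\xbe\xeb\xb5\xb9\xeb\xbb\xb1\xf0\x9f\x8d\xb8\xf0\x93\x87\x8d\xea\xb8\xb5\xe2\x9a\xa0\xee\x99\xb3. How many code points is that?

9

Byte at offset 0: 0xD9 = 11011001 → 2-byte char (#1). Advance 2.
Byte at offset 2: 0xE4 = 11100100 → 3-byte char (#2). Advance 3.
Byte at offset 5: 0xEB = 11101011 → 3-byte char (#3). Advance 3.
Byte at offset 8: 0xEB = 11101011 → 3-byte char (#4). Advance 3.
Byte at offset 11: 0xF0 = 11110000 → 4-byte char (#5). Advance 4.
Byte at offset 15: 0xF0 = 11110000 → 4-byte char (#6). Advance 4.
Byte at offset 19: 0xEA = 11101010 → 3-byte char (#7). Advance 3.
Byte at offset 22: 0xE2 = 11100010 → 3-byte char (#8). Advance 3.
Byte at offset 25: 0xEE = 11101110 → 3-byte char (#9). Advance 3.
Reached end at offset 28 after 9 code points.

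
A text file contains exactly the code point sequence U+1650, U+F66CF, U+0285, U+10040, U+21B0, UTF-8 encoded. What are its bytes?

E1 99 90 F3 B6 9B 8F CA 85 F0 90 81 80 E2 86 B0

U+1650: 3-byte form → E1 99 90.
U+F66CF: 4-byte form → F3 B6 9B 8F.
U+0285: 2-byte form → CA 85.
U+10040: 4-byte form → F0 90 81 80.
U+21B0: 3-byte form → E2 86 B0.
Concatenated (16 bytes): E1 99 90 F3 B6 9B 8F CA 85 F0 90 81 80 E2 86 B0.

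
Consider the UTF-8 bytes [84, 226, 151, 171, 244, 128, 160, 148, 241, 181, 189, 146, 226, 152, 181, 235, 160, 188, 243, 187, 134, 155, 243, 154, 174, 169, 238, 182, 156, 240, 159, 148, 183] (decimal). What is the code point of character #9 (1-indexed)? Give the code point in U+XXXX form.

U+ED9C

Offset 0: leading byte 0x54 = 01010100 → 1-byte char #1 = 54.
Offset 1: leading byte 0xE2 = 11100010 → 3-byte char #2 = E2 97 AB.
Offset 4: leading byte 0xF4 = 11110100 → 4-byte char #3 = F4 80 A0 94.
Offset 8: leading byte 0xF1 = 11110001 → 4-byte char #4 = F1 B5 BD 92.
Offset 12: leading byte 0xE2 = 11100010 → 3-byte char #5 = E2 98 B5.
Offset 15: leading byte 0xEB = 11101011 → 3-byte char #6 = EB A0 BC.
Offset 18: leading byte 0xF3 = 11110011 → 4-byte char #7 = F3 BB 86 9B.
Offset 22: leading byte 0xF3 = 11110011 → 4-byte char #8 = F3 9A AE A9.
Offset 26: leading byte 0xEE = 11101110 → 3-byte char #9 = EE B6 9C.
Leading byte 0xEE = 11101110 matches 1110xxxx → 3-byte sequence.
Byte 1: 0xEE = 11101110, payload 1110 (4 bits).
Byte 2: 0xB6 = 10110110 (10xxxxxx ✓), payload 110110.
Byte 3: 0x9C = 10011100 (10xxxxxx ✓), payload 011100.
Concatenate: 1110110110011100 = 0xED9C (16 bits → U+ED9C).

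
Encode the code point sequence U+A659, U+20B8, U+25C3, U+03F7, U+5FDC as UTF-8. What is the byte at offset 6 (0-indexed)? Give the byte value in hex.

U+A659 → 3-byte form EA 99 99 at offsets 0–2.
U+20B8 → 3-byte form E2 82 B8 at offsets 3–5.
U+25C3 → 3-byte form E2 97 83 at offsets 6–8.
Offset 6 falls in char 3's range; it's byte 1 of E2 97 83 = 0xE2.

0xE2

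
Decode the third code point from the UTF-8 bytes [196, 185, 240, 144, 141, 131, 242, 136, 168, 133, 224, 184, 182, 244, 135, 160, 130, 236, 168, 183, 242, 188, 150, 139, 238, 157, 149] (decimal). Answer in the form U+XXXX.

Offset 0: leading byte 0xC4 = 11000100 → 2-byte char #1 = C4 B9.
Offset 2: leading byte 0xF0 = 11110000 → 4-byte char #2 = F0 90 8D 83.
Offset 6: leading byte 0xF2 = 11110010 → 4-byte char #3 = F2 88 A8 85.
Leading byte 0xF2 = 11110010 matches 11110xxx → 4-byte sequence.
Byte 1: 0xF2 = 11110010, payload 010 (3 bits).
Byte 2: 0x88 = 10001000 (10xxxxxx ✓), payload 001000.
Byte 3: 0xA8 = 10101000 (10xxxxxx ✓), payload 101000.
Byte 4: 0x85 = 10000101 (10xxxxxx ✓), payload 000101.
Concatenate: 010001000101000000101 = 0x88A05 (21 bits → U+88A05).

U+88A05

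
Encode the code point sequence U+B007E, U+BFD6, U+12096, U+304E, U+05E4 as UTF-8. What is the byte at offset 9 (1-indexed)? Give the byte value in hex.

0x92

1-indexed offset 9 is 0-indexed offset 8.
U+B007E → 4-byte form F2 B0 81 BE at offsets 0–3.
U+BFD6 → 3-byte form EB BF 96 at offsets 4–6.
U+12096 → 4-byte form F0 92 82 96 at offsets 7–10.
Offset 8 falls in char 3's range; it's byte 2 of F0 92 82 96 = 0x92.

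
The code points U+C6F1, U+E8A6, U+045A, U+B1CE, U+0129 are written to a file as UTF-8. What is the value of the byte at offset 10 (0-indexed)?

U+C6F1 → 3-byte form EC 9B B1 at offsets 0–2.
U+E8A6 → 3-byte form EE A2 A6 at offsets 3–5.
U+045A → 2-byte form D1 9A at offsets 6–7.
U+B1CE → 3-byte form EB 87 8E at offsets 8–10.
Offset 10 falls in char 4's range; it's byte 3 of EB 87 8E = 0x8E.

0x8E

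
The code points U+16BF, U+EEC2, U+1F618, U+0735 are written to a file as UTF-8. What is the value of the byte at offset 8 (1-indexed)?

1-indexed offset 8 is 0-indexed offset 7.
U+16BF → 3-byte form E1 9A BF at offsets 0–2.
U+EEC2 → 3-byte form EE BB 82 at offsets 3–5.
U+1F618 → 4-byte form F0 9F 98 98 at offsets 6–9.
Offset 7 falls in char 3's range; it's byte 2 of F0 9F 98 98 = 0x9F.

0x9F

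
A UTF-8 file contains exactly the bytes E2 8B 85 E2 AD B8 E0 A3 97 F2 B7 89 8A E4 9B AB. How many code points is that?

Byte at offset 0: 0xE2 = 11100010 → 3-byte char (#1). Advance 3.
Byte at offset 3: 0xE2 = 11100010 → 3-byte char (#2). Advance 3.
Byte at offset 6: 0xE0 = 11100000 → 3-byte char (#3). Advance 3.
Byte at offset 9: 0xF2 = 11110010 → 4-byte char (#4). Advance 4.
Byte at offset 13: 0xE4 = 11100100 → 3-byte char (#5). Advance 3.
Reached end at offset 16 after 5 code points.

5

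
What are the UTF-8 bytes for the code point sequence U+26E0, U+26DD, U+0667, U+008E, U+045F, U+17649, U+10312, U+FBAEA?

E2 9B A0 E2 9B 9D D9 A7 C2 8E D1 9F F0 97 99 89 F0 90 8C 92 F3 BB AB AA

U+26E0: 3-byte form → E2 9B A0.
U+26DD: 3-byte form → E2 9B 9D.
U+0667: 2-byte form → D9 A7.
U+008E: 2-byte form → C2 8E.
U+045F: 2-byte form → D1 9F.
U+17649: 4-byte form → F0 97 99 89.
U+10312: 4-byte form → F0 90 8C 92.
U+FBAEA: 4-byte form → F3 BB AB AA.
Concatenated (24 bytes): E2 9B A0 E2 9B 9D D9 A7 C2 8E D1 9F F0 97 99 89 F0 90 8C 92 F3 BB AB AA.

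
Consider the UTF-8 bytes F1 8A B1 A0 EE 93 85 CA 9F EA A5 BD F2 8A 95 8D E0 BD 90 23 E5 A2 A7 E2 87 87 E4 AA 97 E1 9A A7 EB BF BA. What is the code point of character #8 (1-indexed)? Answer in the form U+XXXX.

U+58A7

Offset 0: leading byte 0xF1 = 11110001 → 4-byte char #1 = F1 8A B1 A0.
Offset 4: leading byte 0xEE = 11101110 → 3-byte char #2 = EE 93 85.
Offset 7: leading byte 0xCA = 11001010 → 2-byte char #3 = CA 9F.
Offset 9: leading byte 0xEA = 11101010 → 3-byte char #4 = EA A5 BD.
Offset 12: leading byte 0xF2 = 11110010 → 4-byte char #5 = F2 8A 95 8D.
Offset 16: leading byte 0xE0 = 11100000 → 3-byte char #6 = E0 BD 90.
Offset 19: leading byte 0x23 = 00100011 → 1-byte char #7 = 23.
Offset 20: leading byte 0xE5 = 11100101 → 3-byte char #8 = E5 A2 A7.
Leading byte 0xE5 = 11100101 matches 1110xxxx → 3-byte sequence.
Byte 1: 0xE5 = 11100101, payload 0101 (4 bits).
Byte 2: 0xA2 = 10100010 (10xxxxxx ✓), payload 100010.
Byte 3: 0xA7 = 10100111 (10xxxxxx ✓), payload 100111.
Concatenate: 0101100010100111 = 0x58A7 (16 bits → U+58A7).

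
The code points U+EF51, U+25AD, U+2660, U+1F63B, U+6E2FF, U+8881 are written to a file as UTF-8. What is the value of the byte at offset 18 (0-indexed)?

U+EF51 → 3-byte form EE BD 91 at offsets 0–2.
U+25AD → 3-byte form E2 96 AD at offsets 3–5.
U+2660 → 3-byte form E2 99 A0 at offsets 6–8.
U+1F63B → 4-byte form F0 9F 98 BB at offsets 9–12.
U+6E2FF → 4-byte form F1 AE 8B BF at offsets 13–16.
U+8881 → 3-byte form E8 A2 81 at offsets 17–19.
Offset 18 falls in char 6's range; it's byte 2 of E8 A2 81 = 0xA2.

0xA2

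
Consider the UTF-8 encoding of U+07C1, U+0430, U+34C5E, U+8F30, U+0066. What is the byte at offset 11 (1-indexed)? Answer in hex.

1-indexed offset 11 is 0-indexed offset 10.
U+07C1 → 2-byte form DF 81 at offsets 0–1.
U+0430 → 2-byte form D0 B0 at offsets 2–3.
U+34C5E → 4-byte form F0 B4 B1 9E at offsets 4–7.
U+8F30 → 3-byte form E8 BC B0 at offsets 8–10.
Offset 10 falls in char 4's range; it's byte 3 of E8 BC B0 = 0xB0.

0xB0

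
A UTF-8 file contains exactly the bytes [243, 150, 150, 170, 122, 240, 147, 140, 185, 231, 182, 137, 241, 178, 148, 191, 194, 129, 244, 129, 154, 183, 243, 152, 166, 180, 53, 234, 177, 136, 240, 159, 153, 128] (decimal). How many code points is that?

Byte at offset 0: 0xF3 = 11110011 → 4-byte char (#1). Advance 4.
Byte at offset 4: 0x7A = 01111010 → 1-byte char (#2). Advance 1.
Byte at offset 5: 0xF0 = 11110000 → 4-byte char (#3). Advance 4.
Byte at offset 9: 0xE7 = 11100111 → 3-byte char (#4). Advance 3.
Byte at offset 12: 0xF1 = 11110001 → 4-byte char (#5). Advance 4.
Byte at offset 16: 0xC2 = 11000010 → 2-byte char (#6). Advance 2.
Byte at offset 18: 0xF4 = 11110100 → 4-byte char (#7). Advance 4.
Byte at offset 22: 0xF3 = 11110011 → 4-byte char (#8). Advance 4.
Byte at offset 26: 0x35 = 00110101 → 1-byte char (#9). Advance 1.
Byte at offset 27: 0xEA = 11101010 → 3-byte char (#10). Advance 3.
Byte at offset 30: 0xF0 = 11110000 → 4-byte char (#11). Advance 4.
Reached end at offset 34 after 11 code points.

11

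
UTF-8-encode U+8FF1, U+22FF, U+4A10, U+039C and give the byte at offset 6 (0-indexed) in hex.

U+8FF1 → 3-byte form E8 BF B1 at offsets 0–2.
U+22FF → 3-byte form E2 8B BF at offsets 3–5.
U+4A10 → 3-byte form E4 A8 90 at offsets 6–8.
Offset 6 falls in char 3's range; it's byte 1 of E4 A8 90 = 0xE4.

0xE4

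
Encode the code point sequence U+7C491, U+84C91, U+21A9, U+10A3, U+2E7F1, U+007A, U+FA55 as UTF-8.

U+7C491: 4-byte form → F1 BC 92 91.
U+84C91: 4-byte form → F2 84 B2 91.
U+21A9: 3-byte form → E2 86 A9.
U+10A3: 3-byte form → E1 82 A3.
U+2E7F1: 4-byte form → F0 AE 9F B1.
U+007A: 1-byte form → 7A.
U+FA55: 3-byte form → EF A9 95.
Concatenated (22 bytes): F1 BC 92 91 F2 84 B2 91 E2 86 A9 E1 82 A3 F0 AE 9F B1 7A EF A9 95.

F1 BC 92 91 F2 84 B2 91 E2 86 A9 E1 82 A3 F0 AE 9F B1 7A EF A9 95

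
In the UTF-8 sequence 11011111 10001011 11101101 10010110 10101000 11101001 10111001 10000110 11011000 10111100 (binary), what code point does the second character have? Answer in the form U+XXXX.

U+D5A8

Offset 0: leading byte 0xDF = 11011111 → 2-byte char #1 = DF 8B.
Offset 2: leading byte 0xED = 11101101 → 3-byte char #2 = ED 96 A8.
Leading byte 0xED = 11101101 matches 1110xxxx → 3-byte sequence.
Byte 1: 0xED = 11101101, payload 1101 (4 bits).
Byte 2: 0x96 = 10010110 (10xxxxxx ✓), payload 010110.
Byte 3: 0xA8 = 10101000 (10xxxxxx ✓), payload 101000.
Concatenate: 1101010110101000 = 0xD5A8 (16 bits → U+D5A8).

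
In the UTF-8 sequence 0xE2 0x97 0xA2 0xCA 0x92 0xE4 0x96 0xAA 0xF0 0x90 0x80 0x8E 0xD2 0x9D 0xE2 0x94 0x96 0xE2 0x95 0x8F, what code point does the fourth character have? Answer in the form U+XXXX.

Offset 0: leading byte 0xE2 = 11100010 → 3-byte char #1 = E2 97 A2.
Offset 3: leading byte 0xCA = 11001010 → 2-byte char #2 = CA 92.
Offset 5: leading byte 0xE4 = 11100100 → 3-byte char #3 = E4 96 AA.
Offset 8: leading byte 0xF0 = 11110000 → 4-byte char #4 = F0 90 80 8E.
Leading byte 0xF0 = 11110000 matches 11110xxx → 4-byte sequence.
Byte 1: 0xF0 = 11110000, payload 000 (3 bits).
Byte 2: 0x90 = 10010000 (10xxxxxx ✓), payload 010000.
Byte 3: 0x80 = 10000000 (10xxxxxx ✓), payload 000000.
Byte 4: 0x8E = 10001110 (10xxxxxx ✓), payload 001110.
Concatenate: 000010000000000001110 = 0x1000E (21 bits → U+1000E).

U+1000E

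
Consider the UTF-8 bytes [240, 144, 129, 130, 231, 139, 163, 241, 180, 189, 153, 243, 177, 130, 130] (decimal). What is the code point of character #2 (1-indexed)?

U+72E3

Offset 0: leading byte 0xF0 = 11110000 → 4-byte char #1 = F0 90 81 82.
Offset 4: leading byte 0xE7 = 11100111 → 3-byte char #2 = E7 8B A3.
Leading byte 0xE7 = 11100111 matches 1110xxxx → 3-byte sequence.
Byte 1: 0xE7 = 11100111, payload 0111 (4 bits).
Byte 2: 0x8B = 10001011 (10xxxxxx ✓), payload 001011.
Byte 3: 0xA3 = 10100011 (10xxxxxx ✓), payload 100011.
Concatenate: 0111001011100011 = 0x72E3 (16 bits → U+72E3).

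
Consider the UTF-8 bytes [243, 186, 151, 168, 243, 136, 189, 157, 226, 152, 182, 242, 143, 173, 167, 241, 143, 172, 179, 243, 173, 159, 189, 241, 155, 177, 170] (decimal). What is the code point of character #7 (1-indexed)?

Offset 0: leading byte 0xF3 = 11110011 → 4-byte char #1 = F3 BA 97 A8.
Offset 4: leading byte 0xF3 = 11110011 → 4-byte char #2 = F3 88 BD 9D.
Offset 8: leading byte 0xE2 = 11100010 → 3-byte char #3 = E2 98 B6.
Offset 11: leading byte 0xF2 = 11110010 → 4-byte char #4 = F2 8F AD A7.
Offset 15: leading byte 0xF1 = 11110001 → 4-byte char #5 = F1 8F AC B3.
Offset 19: leading byte 0xF3 = 11110011 → 4-byte char #6 = F3 AD 9F BD.
Offset 23: leading byte 0xF1 = 11110001 → 4-byte char #7 = F1 9B B1 AA.
Leading byte 0xF1 = 11110001 matches 11110xxx → 4-byte sequence.
Byte 1: 0xF1 = 11110001, payload 001 (3 bits).
Byte 2: 0x9B = 10011011 (10xxxxxx ✓), payload 011011.
Byte 3: 0xB1 = 10110001 (10xxxxxx ✓), payload 110001.
Byte 4: 0xAA = 10101010 (10xxxxxx ✓), payload 101010.
Concatenate: 001011011110001101010 = 0x5BC6A (21 bits → U+5BC6A).

U+5BC6A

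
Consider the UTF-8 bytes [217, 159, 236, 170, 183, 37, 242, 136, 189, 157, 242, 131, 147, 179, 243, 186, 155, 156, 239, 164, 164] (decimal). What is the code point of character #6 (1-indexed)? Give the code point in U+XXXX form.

Offset 0: leading byte 0xD9 = 11011001 → 2-byte char #1 = D9 9F.
Offset 2: leading byte 0xEC = 11101100 → 3-byte char #2 = EC AA B7.
Offset 5: leading byte 0x25 = 00100101 → 1-byte char #3 = 25.
Offset 6: leading byte 0xF2 = 11110010 → 4-byte char #4 = F2 88 BD 9D.
Offset 10: leading byte 0xF2 = 11110010 → 4-byte char #5 = F2 83 93 B3.
Offset 14: leading byte 0xF3 = 11110011 → 4-byte char #6 = F3 BA 9B 9C.
Leading byte 0xF3 = 11110011 matches 11110xxx → 4-byte sequence.
Byte 1: 0xF3 = 11110011, payload 011 (3 bits).
Byte 2: 0xBA = 10111010 (10xxxxxx ✓), payload 111010.
Byte 3: 0x9B = 10011011 (10xxxxxx ✓), payload 011011.
Byte 4: 0x9C = 10011100 (10xxxxxx ✓), payload 011100.
Concatenate: 011111010011011011100 = 0xFA6DC (21 bits → U+FA6DC).

U+FA6DC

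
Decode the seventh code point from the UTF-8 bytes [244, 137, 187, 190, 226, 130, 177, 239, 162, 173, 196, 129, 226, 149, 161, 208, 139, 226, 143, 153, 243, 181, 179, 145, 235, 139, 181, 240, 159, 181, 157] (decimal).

Offset 0: leading byte 0xF4 = 11110100 → 4-byte char #1 = F4 89 BB BE.
Offset 4: leading byte 0xE2 = 11100010 → 3-byte char #2 = E2 82 B1.
Offset 7: leading byte 0xEF = 11101111 → 3-byte char #3 = EF A2 AD.
Offset 10: leading byte 0xC4 = 11000100 → 2-byte char #4 = C4 81.
Offset 12: leading byte 0xE2 = 11100010 → 3-byte char #5 = E2 95 A1.
Offset 15: leading byte 0xD0 = 11010000 → 2-byte char #6 = D0 8B.
Offset 17: leading byte 0xE2 = 11100010 → 3-byte char #7 = E2 8F 99.
Leading byte 0xE2 = 11100010 matches 1110xxxx → 3-byte sequence.
Byte 1: 0xE2 = 11100010, payload 0010 (4 bits).
Byte 2: 0x8F = 10001111 (10xxxxxx ✓), payload 001111.
Byte 3: 0x99 = 10011001 (10xxxxxx ✓), payload 011001.
Concatenate: 0010001111011001 = 0x23D9 (16 bits → U+23D9).

U+23D9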